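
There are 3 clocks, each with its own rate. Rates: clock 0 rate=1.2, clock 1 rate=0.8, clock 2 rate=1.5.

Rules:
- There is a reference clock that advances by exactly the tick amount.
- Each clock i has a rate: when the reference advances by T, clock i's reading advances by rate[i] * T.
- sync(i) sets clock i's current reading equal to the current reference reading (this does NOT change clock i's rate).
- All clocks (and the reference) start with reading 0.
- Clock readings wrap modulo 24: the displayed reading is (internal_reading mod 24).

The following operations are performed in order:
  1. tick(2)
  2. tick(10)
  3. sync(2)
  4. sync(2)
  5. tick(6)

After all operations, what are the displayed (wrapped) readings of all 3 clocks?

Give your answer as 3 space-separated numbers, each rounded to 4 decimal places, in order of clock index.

After op 1 tick(2): ref=2.0000 raw=[2.4000 1.6000 3.0000]
After op 2 tick(10): ref=12.0000 raw=[14.4000 9.6000 18.0000]
After op 3 sync(2): ref=12.0000 raw=[14.4000 9.6000 12.0000]
After op 4 sync(2): ref=12.0000 raw=[14.4000 9.6000 12.0000]
After op 5 tick(6): ref=18.0000 raw=[21.6000 14.4000 21.0000]
Wrap final raw readings (mod 24): 21.6000 mod 24 = 21.6000; 14.4000 mod 24 = 14.4000; 21.0000 mod 24 = 21.0000

Answer: 21.6000 14.4000 21.0000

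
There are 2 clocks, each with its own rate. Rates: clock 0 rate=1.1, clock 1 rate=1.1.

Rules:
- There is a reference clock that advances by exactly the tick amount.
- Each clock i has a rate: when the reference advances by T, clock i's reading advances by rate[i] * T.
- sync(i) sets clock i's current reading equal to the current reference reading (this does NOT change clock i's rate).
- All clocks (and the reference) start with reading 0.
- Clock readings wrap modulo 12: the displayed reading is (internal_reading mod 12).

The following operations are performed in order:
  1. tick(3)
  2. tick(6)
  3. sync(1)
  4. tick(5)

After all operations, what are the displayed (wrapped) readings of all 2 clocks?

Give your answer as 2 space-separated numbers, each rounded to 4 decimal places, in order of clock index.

After op 1 tick(3): ref=3.0000 raw=[3.3000 3.3000]
After op 2 tick(6): ref=9.0000 raw=[9.9000 9.9000]
After op 3 sync(1): ref=9.0000 raw=[9.9000 9.0000]
After op 4 tick(5): ref=14.0000 raw=[15.4000 14.5000]
Wrap final raw readings (mod 12): 15.4000 mod 12 = 3.4000; 14.5000 mod 12 = 2.5000

Answer: 3.4000 2.5000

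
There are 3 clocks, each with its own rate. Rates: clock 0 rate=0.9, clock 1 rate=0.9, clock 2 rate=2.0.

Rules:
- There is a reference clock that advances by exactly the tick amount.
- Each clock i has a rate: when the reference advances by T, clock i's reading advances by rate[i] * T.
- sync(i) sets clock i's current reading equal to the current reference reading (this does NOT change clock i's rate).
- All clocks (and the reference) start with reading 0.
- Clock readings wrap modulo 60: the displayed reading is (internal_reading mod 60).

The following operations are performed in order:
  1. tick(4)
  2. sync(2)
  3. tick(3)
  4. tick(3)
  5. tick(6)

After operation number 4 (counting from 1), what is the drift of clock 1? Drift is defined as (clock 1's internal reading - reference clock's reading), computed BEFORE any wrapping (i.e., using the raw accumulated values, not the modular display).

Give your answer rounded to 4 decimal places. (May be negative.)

Answer: -1.0000

Derivation:
After op 1 tick(4): ref=4.0000 raw=[3.6000 3.6000 8.0000]
After op 2 sync(2): ref=4.0000 raw=[3.6000 3.6000 4.0000]
After op 3 tick(3): ref=7.0000 raw=[6.3000 6.3000 10.0000]
After op 4 tick(3): ref=10.0000 raw=[9.0000 9.0000 16.0000]
Drift of clock 1 after op 4: 9.0000 - 10.0000 = -1.0000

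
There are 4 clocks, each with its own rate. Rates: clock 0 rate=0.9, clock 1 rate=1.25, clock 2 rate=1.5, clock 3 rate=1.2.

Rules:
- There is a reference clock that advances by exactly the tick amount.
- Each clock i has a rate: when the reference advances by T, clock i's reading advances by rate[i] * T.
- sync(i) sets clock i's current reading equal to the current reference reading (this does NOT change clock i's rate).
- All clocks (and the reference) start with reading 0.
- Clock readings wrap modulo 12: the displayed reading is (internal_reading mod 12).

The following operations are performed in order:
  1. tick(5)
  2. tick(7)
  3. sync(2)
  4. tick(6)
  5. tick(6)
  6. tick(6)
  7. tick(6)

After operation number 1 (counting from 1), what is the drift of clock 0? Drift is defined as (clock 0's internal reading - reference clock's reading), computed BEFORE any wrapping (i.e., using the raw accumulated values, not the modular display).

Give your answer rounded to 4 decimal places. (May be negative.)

Answer: -0.5000

Derivation:
After op 1 tick(5): ref=5.0000 raw=[4.5000 6.2500 7.5000 6.0000]
Drift of clock 0 after op 1: 4.5000 - 5.0000 = -0.5000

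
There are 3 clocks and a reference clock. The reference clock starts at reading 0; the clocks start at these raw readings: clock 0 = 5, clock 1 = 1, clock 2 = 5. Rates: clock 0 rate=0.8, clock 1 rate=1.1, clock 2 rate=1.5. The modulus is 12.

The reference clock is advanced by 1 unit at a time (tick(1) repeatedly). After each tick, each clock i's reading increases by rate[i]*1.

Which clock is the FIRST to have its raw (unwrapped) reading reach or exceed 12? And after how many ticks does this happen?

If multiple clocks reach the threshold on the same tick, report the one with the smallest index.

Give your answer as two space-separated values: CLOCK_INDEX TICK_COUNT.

Answer: 2 5

Derivation:
clock 0: start=5, rate=0.8, needs 12-5 = 7; ticks = ceil(7/0.8) = ceil(8.7500) = 9; reading at tick 9 = 5 + 0.8*9 = 12.2000
clock 1: start=1, rate=1.1, needs 12-1 = 11; ticks = ceil(11/1.1) = ceil(10.0000) = 10; reading at tick 10 = 1 + 1.1*10 = 12.0000
clock 2: start=5, rate=1.5, needs 12-5 = 7; ticks = ceil(7/1.5) = ceil(4.6667) = 5; reading at tick 5 = 5 + 1.5*5 = 12.5000
Minimum tick count = 5; winners = [2]; smallest index = 2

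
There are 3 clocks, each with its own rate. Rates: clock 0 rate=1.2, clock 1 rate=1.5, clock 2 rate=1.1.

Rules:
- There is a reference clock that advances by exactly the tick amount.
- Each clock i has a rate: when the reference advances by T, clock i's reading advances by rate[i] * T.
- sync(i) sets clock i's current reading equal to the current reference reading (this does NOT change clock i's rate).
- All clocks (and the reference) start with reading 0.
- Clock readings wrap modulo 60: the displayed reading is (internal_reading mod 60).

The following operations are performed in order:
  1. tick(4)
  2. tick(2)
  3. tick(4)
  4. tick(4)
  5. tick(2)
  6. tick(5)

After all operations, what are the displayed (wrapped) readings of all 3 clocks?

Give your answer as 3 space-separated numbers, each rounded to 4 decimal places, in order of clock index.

After op 1 tick(4): ref=4.0000 raw=[4.8000 6.0000 4.4000]
After op 2 tick(2): ref=6.0000 raw=[7.2000 9.0000 6.6000]
After op 3 tick(4): ref=10.0000 raw=[12.0000 15.0000 11.0000]
After op 4 tick(4): ref=14.0000 raw=[16.8000 21.0000 15.4000]
After op 5 tick(2): ref=16.0000 raw=[19.2000 24.0000 17.6000]
After op 6 tick(5): ref=21.0000 raw=[25.2000 31.5000 23.1000]
Wrap final raw readings (mod 60): 25.2000 mod 60 = 25.2000; 31.5000 mod 60 = 31.5000; 23.1000 mod 60 = 23.1000

Answer: 25.2000 31.5000 23.1000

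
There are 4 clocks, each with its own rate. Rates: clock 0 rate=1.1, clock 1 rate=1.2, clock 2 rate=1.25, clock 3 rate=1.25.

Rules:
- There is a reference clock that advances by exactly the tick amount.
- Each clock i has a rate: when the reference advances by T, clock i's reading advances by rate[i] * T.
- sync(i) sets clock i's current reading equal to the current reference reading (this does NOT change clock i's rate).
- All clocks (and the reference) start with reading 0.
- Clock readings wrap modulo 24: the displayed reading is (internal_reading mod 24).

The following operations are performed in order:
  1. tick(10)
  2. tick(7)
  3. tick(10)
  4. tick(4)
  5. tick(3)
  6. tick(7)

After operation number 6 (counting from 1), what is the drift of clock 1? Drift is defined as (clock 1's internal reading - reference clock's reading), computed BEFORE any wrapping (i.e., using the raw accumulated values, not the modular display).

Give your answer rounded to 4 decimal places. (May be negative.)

Answer: 8.2000

Derivation:
After op 1 tick(10): ref=10.0000 raw=[11.0000 12.0000 12.5000 12.5000]
After op 2 tick(7): ref=17.0000 raw=[18.7000 20.4000 21.2500 21.2500]
After op 3 tick(10): ref=27.0000 raw=[29.7000 32.4000 33.7500 33.7500]
After op 4 tick(4): ref=31.0000 raw=[34.1000 37.2000 38.7500 38.7500]
After op 5 tick(3): ref=34.0000 raw=[37.4000 40.8000 42.5000 42.5000]
After op 6 tick(7): ref=41.0000 raw=[45.1000 49.2000 51.2500 51.2500]
Drift of clock 1 after op 6: 49.2000 - 41.0000 = 8.2000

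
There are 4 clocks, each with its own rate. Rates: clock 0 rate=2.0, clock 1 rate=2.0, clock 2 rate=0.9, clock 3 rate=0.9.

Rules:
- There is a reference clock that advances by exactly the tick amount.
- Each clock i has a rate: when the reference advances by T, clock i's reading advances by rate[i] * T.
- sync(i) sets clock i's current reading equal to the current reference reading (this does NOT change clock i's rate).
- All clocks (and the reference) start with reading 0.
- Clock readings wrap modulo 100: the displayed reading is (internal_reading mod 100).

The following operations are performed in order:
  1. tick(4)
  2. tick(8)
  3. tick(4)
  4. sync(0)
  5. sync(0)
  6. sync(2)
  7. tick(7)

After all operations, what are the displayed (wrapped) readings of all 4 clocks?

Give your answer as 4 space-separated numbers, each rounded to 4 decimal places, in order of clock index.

Answer: 30.0000 46.0000 22.3000 20.7000

Derivation:
After op 1 tick(4): ref=4.0000 raw=[8.0000 8.0000 3.6000 3.6000]
After op 2 tick(8): ref=12.0000 raw=[24.0000 24.0000 10.8000 10.8000]
After op 3 tick(4): ref=16.0000 raw=[32.0000 32.0000 14.4000 14.4000]
After op 4 sync(0): ref=16.0000 raw=[16.0000 32.0000 14.4000 14.4000]
After op 5 sync(0): ref=16.0000 raw=[16.0000 32.0000 14.4000 14.4000]
After op 6 sync(2): ref=16.0000 raw=[16.0000 32.0000 16.0000 14.4000]
After op 7 tick(7): ref=23.0000 raw=[30.0000 46.0000 22.3000 20.7000]
Wrap final raw readings (mod 100): 30.0000 mod 100 = 30.0000; 46.0000 mod 100 = 46.0000; 22.3000 mod 100 = 22.3000; 20.7000 mod 100 = 20.7000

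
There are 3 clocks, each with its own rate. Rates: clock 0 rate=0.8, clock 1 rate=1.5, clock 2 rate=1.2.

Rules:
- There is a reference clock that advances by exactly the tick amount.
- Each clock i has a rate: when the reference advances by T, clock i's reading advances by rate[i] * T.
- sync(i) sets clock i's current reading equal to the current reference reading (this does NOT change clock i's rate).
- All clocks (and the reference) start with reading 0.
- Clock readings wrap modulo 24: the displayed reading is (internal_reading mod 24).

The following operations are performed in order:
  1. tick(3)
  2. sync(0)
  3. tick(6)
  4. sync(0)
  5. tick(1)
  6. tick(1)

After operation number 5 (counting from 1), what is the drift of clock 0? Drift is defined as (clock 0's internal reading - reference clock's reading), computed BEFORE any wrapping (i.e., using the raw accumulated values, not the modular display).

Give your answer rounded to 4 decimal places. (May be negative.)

Answer: -0.2000

Derivation:
After op 1 tick(3): ref=3.0000 raw=[2.4000 4.5000 3.6000]
After op 2 sync(0): ref=3.0000 raw=[3.0000 4.5000 3.6000]
After op 3 tick(6): ref=9.0000 raw=[7.8000 13.5000 10.8000]
After op 4 sync(0): ref=9.0000 raw=[9.0000 13.5000 10.8000]
After op 5 tick(1): ref=10.0000 raw=[9.8000 15.0000 12.0000]
Drift of clock 0 after op 5: 9.8000 - 10.0000 = -0.2000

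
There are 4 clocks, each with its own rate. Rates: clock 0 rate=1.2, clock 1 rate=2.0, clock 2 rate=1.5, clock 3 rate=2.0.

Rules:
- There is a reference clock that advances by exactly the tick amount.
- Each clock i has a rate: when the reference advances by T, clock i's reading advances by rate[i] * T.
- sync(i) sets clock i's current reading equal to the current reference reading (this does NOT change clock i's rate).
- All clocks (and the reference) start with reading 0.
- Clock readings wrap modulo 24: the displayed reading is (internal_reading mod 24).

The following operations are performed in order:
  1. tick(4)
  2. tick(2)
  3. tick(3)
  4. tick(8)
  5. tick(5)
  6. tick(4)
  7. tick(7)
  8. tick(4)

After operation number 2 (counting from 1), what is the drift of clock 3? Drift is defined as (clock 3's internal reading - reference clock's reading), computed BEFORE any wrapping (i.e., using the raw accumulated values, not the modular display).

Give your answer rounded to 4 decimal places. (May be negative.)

After op 1 tick(4): ref=4.0000 raw=[4.8000 8.0000 6.0000 8.0000]
After op 2 tick(2): ref=6.0000 raw=[7.2000 12.0000 9.0000 12.0000]
Drift of clock 3 after op 2: 12.0000 - 6.0000 = 6.0000

Answer: 6.0000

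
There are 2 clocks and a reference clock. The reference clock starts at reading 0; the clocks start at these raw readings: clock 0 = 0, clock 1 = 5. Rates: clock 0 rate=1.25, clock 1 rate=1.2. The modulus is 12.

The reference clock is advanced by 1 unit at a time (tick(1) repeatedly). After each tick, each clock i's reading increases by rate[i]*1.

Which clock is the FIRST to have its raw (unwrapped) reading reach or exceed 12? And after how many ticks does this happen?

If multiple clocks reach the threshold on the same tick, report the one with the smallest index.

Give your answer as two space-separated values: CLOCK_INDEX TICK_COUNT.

Answer: 1 6

Derivation:
clock 0: start=0, rate=1.25, needs 12-0 = 12; ticks = ceil(12/1.25) = ceil(9.6000) = 10; reading at tick 10 = 0 + 1.25*10 = 12.5000
clock 1: start=5, rate=1.2, needs 12-5 = 7; ticks = ceil(7/1.2) = ceil(5.8333) = 6; reading at tick 6 = 5 + 1.2*6 = 12.2000
Minimum tick count = 6; winners = [1]; smallest index = 1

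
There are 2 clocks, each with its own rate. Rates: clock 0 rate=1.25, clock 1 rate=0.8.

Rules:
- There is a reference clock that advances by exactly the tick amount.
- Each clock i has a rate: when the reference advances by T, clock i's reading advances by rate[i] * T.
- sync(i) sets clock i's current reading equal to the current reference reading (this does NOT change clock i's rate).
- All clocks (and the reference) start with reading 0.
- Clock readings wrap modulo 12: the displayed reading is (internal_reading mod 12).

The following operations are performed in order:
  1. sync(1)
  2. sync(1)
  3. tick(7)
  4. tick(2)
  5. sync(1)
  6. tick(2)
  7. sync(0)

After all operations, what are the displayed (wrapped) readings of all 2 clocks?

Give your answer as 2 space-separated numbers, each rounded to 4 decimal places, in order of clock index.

Answer: 11.0000 10.6000

Derivation:
After op 1 sync(1): ref=0.0000 raw=[0.0000 0.0000]
After op 2 sync(1): ref=0.0000 raw=[0.0000 0.0000]
After op 3 tick(7): ref=7.0000 raw=[8.7500 5.6000]
After op 4 tick(2): ref=9.0000 raw=[11.2500 7.2000]
After op 5 sync(1): ref=9.0000 raw=[11.2500 9.0000]
After op 6 tick(2): ref=11.0000 raw=[13.7500 10.6000]
After op 7 sync(0): ref=11.0000 raw=[11.0000 10.6000]
Wrap final raw readings (mod 12): 11.0000 mod 12 = 11.0000; 10.6000 mod 12 = 10.6000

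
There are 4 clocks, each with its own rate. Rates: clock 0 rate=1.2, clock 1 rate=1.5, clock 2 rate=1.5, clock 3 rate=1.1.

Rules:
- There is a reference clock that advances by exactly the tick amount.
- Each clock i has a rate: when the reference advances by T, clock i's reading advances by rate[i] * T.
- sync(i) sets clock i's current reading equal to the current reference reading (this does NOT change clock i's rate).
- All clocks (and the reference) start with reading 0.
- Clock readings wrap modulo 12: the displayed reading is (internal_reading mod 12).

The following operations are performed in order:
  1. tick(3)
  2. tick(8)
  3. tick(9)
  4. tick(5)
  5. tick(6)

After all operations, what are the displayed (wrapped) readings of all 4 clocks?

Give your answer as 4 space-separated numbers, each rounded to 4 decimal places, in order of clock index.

Answer: 1.2000 10.5000 10.5000 10.1000

Derivation:
After op 1 tick(3): ref=3.0000 raw=[3.6000 4.5000 4.5000 3.3000]
After op 2 tick(8): ref=11.0000 raw=[13.2000 16.5000 16.5000 12.1000]
After op 3 tick(9): ref=20.0000 raw=[24.0000 30.0000 30.0000 22.0000]
After op 4 tick(5): ref=25.0000 raw=[30.0000 37.5000 37.5000 27.5000]
After op 5 tick(6): ref=31.0000 raw=[37.2000 46.5000 46.5000 34.1000]
Wrap final raw readings (mod 12): 37.2000 mod 12 = 1.2000; 46.5000 mod 12 = 10.5000; 46.5000 mod 12 = 10.5000; 34.1000 mod 12 = 10.1000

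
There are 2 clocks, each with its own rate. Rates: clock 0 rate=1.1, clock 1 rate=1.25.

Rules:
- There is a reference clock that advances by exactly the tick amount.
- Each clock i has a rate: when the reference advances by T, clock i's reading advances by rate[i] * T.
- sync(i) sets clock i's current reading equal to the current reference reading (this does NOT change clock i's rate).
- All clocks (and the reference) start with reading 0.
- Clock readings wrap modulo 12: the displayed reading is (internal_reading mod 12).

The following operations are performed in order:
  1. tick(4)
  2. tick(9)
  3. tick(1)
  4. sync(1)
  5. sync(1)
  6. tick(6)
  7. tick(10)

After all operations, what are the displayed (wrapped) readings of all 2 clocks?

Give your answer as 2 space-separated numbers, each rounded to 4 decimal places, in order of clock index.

After op 1 tick(4): ref=4.0000 raw=[4.4000 5.0000]
After op 2 tick(9): ref=13.0000 raw=[14.3000 16.2500]
After op 3 tick(1): ref=14.0000 raw=[15.4000 17.5000]
After op 4 sync(1): ref=14.0000 raw=[15.4000 14.0000]
After op 5 sync(1): ref=14.0000 raw=[15.4000 14.0000]
After op 6 tick(6): ref=20.0000 raw=[22.0000 21.5000]
After op 7 tick(10): ref=30.0000 raw=[33.0000 34.0000]
Wrap final raw readings (mod 12): 33.0000 mod 12 = 9.0000; 34.0000 mod 12 = 10.0000

Answer: 9.0000 10.0000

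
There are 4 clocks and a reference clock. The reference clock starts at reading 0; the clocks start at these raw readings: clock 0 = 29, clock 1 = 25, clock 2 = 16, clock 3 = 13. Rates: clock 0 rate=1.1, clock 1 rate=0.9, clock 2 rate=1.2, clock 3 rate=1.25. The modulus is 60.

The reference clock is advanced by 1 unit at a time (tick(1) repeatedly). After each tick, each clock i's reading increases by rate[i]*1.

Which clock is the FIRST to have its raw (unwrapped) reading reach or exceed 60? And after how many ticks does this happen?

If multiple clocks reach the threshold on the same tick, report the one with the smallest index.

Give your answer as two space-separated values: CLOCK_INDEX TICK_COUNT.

Answer: 0 29

Derivation:
clock 0: start=29, rate=1.1, needs 60-29 = 31; ticks = ceil(31/1.1) = ceil(28.1818) = 29; reading at tick 29 = 29 + 1.1*29 = 60.9000
clock 1: start=25, rate=0.9, needs 60-25 = 35; ticks = ceil(35/0.9) = ceil(38.8889) = 39; reading at tick 39 = 25 + 0.9*39 = 60.1000
clock 2: start=16, rate=1.2, needs 60-16 = 44; ticks = ceil(44/1.2) = ceil(36.6667) = 37; reading at tick 37 = 16 + 1.2*37 = 60.4000
clock 3: start=13, rate=1.25, needs 60-13 = 47; ticks = ceil(47/1.25) = ceil(37.6000) = 38; reading at tick 38 = 13 + 1.25*38 = 60.5000
Minimum tick count = 29; winners = [0]; smallest index = 0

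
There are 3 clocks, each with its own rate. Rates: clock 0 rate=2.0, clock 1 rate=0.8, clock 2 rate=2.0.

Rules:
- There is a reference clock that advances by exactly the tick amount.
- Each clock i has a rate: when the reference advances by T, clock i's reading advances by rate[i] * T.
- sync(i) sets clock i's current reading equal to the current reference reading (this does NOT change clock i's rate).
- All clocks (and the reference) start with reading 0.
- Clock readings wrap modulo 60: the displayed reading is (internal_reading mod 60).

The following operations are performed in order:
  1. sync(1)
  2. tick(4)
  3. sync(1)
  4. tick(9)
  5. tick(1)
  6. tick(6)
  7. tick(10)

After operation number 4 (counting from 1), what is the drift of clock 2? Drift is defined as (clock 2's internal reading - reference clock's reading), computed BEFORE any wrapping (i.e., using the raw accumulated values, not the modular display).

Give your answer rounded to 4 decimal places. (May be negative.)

After op 1 sync(1): ref=0.0000 raw=[0.0000 0.0000 0.0000]
After op 2 tick(4): ref=4.0000 raw=[8.0000 3.2000 8.0000]
After op 3 sync(1): ref=4.0000 raw=[8.0000 4.0000 8.0000]
After op 4 tick(9): ref=13.0000 raw=[26.0000 11.2000 26.0000]
Drift of clock 2 after op 4: 26.0000 - 13.0000 = 13.0000

Answer: 13.0000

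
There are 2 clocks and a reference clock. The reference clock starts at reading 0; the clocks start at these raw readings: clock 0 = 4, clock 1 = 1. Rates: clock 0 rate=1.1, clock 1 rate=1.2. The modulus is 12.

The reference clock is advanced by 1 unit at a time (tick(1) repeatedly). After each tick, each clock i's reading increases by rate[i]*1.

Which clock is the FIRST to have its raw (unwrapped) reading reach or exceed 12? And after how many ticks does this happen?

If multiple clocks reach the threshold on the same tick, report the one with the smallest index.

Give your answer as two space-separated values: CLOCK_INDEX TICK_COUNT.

clock 0: start=4, rate=1.1, needs 12-4 = 8; ticks = ceil(8/1.1) = ceil(7.2727) = 8; reading at tick 8 = 4 + 1.1*8 = 12.8000
clock 1: start=1, rate=1.2, needs 12-1 = 11; ticks = ceil(11/1.2) = ceil(9.1667) = 10; reading at tick 10 = 1 + 1.2*10 = 13.0000
Minimum tick count = 8; winners = [0]; smallest index = 0

Answer: 0 8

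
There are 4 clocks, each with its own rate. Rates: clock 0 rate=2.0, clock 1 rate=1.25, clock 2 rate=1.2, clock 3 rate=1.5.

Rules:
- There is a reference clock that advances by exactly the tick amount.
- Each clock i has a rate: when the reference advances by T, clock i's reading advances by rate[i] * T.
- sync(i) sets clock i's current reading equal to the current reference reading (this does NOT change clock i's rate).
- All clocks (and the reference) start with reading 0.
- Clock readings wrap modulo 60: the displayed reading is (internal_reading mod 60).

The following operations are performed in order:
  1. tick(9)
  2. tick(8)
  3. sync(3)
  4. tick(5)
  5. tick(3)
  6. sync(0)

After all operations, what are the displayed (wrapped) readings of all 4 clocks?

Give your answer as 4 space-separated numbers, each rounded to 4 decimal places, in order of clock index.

Answer: 25.0000 31.2500 30.0000 29.0000

Derivation:
After op 1 tick(9): ref=9.0000 raw=[18.0000 11.2500 10.8000 13.5000]
After op 2 tick(8): ref=17.0000 raw=[34.0000 21.2500 20.4000 25.5000]
After op 3 sync(3): ref=17.0000 raw=[34.0000 21.2500 20.4000 17.0000]
After op 4 tick(5): ref=22.0000 raw=[44.0000 27.5000 26.4000 24.5000]
After op 5 tick(3): ref=25.0000 raw=[50.0000 31.2500 30.0000 29.0000]
After op 6 sync(0): ref=25.0000 raw=[25.0000 31.2500 30.0000 29.0000]
Wrap final raw readings (mod 60): 25.0000 mod 60 = 25.0000; 31.2500 mod 60 = 31.2500; 30.0000 mod 60 = 30.0000; 29.0000 mod 60 = 29.0000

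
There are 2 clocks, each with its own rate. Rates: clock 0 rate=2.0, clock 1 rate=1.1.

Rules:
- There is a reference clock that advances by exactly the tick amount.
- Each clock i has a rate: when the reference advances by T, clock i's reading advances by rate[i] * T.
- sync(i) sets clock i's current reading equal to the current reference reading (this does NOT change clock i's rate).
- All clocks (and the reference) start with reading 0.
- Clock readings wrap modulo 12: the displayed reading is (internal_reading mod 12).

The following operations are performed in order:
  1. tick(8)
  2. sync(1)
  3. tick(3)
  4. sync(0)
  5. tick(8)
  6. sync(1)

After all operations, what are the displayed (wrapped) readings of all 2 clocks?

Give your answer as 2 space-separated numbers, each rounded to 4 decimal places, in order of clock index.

Answer: 3.0000 7.0000

Derivation:
After op 1 tick(8): ref=8.0000 raw=[16.0000 8.8000]
After op 2 sync(1): ref=8.0000 raw=[16.0000 8.0000]
After op 3 tick(3): ref=11.0000 raw=[22.0000 11.3000]
After op 4 sync(0): ref=11.0000 raw=[11.0000 11.3000]
After op 5 tick(8): ref=19.0000 raw=[27.0000 20.1000]
After op 6 sync(1): ref=19.0000 raw=[27.0000 19.0000]
Wrap final raw readings (mod 12): 27.0000 mod 12 = 3.0000; 19.0000 mod 12 = 7.0000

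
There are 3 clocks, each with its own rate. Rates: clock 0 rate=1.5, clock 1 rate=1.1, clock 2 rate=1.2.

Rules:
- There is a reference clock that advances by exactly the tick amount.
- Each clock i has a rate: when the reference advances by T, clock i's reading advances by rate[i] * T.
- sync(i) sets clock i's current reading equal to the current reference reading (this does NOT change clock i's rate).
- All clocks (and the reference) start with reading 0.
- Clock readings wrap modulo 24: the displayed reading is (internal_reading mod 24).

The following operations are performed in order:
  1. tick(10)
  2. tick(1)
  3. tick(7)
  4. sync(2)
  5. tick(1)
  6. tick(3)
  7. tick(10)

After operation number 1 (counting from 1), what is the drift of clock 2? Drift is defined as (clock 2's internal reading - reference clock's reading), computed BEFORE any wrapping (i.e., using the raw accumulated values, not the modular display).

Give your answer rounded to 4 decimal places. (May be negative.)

Answer: 2.0000

Derivation:
After op 1 tick(10): ref=10.0000 raw=[15.0000 11.0000 12.0000]
Drift of clock 2 after op 1: 12.0000 - 10.0000 = 2.0000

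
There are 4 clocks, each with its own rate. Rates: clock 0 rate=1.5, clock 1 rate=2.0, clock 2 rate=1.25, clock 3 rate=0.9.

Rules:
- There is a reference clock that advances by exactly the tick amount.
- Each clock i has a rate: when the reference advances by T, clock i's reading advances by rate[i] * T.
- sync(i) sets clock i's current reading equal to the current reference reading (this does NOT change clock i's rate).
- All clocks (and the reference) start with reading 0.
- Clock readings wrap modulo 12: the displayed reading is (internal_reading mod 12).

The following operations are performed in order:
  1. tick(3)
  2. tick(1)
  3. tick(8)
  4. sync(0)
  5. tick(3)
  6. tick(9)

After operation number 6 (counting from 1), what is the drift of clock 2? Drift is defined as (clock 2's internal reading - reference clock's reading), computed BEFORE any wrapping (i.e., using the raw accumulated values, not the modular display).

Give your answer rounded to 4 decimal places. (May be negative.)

Answer: 6.0000

Derivation:
After op 1 tick(3): ref=3.0000 raw=[4.5000 6.0000 3.7500 2.7000]
After op 2 tick(1): ref=4.0000 raw=[6.0000 8.0000 5.0000 3.6000]
After op 3 tick(8): ref=12.0000 raw=[18.0000 24.0000 15.0000 10.8000]
After op 4 sync(0): ref=12.0000 raw=[12.0000 24.0000 15.0000 10.8000]
After op 5 tick(3): ref=15.0000 raw=[16.5000 30.0000 18.7500 13.5000]
After op 6 tick(9): ref=24.0000 raw=[30.0000 48.0000 30.0000 21.6000]
Drift of clock 2 after op 6: 30.0000 - 24.0000 = 6.0000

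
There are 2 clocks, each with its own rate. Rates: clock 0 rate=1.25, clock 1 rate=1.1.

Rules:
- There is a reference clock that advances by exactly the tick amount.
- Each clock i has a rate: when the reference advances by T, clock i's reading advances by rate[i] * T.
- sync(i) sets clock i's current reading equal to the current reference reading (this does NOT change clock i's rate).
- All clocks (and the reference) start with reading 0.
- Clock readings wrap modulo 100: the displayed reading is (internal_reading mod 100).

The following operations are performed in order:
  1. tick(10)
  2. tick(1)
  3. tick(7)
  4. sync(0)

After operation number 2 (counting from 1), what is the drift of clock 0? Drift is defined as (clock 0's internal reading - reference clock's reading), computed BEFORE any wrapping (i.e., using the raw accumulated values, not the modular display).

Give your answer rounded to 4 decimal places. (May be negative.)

Answer: 2.7500

Derivation:
After op 1 tick(10): ref=10.0000 raw=[12.5000 11.0000]
After op 2 tick(1): ref=11.0000 raw=[13.7500 12.1000]
Drift of clock 0 after op 2: 13.7500 - 11.0000 = 2.7500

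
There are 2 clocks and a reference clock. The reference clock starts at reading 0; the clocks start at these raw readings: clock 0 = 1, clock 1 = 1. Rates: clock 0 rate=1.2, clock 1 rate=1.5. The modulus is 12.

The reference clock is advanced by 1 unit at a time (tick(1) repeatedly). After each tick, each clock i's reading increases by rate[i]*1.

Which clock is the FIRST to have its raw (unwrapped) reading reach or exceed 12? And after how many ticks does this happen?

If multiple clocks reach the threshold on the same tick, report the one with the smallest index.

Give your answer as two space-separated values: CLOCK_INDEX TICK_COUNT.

Answer: 1 8

Derivation:
clock 0: start=1, rate=1.2, needs 12-1 = 11; ticks = ceil(11/1.2) = ceil(9.1667) = 10; reading at tick 10 = 1 + 1.2*10 = 13.0000
clock 1: start=1, rate=1.5, needs 12-1 = 11; ticks = ceil(11/1.5) = ceil(7.3333) = 8; reading at tick 8 = 1 + 1.5*8 = 13.0000
Minimum tick count = 8; winners = [1]; smallest index = 1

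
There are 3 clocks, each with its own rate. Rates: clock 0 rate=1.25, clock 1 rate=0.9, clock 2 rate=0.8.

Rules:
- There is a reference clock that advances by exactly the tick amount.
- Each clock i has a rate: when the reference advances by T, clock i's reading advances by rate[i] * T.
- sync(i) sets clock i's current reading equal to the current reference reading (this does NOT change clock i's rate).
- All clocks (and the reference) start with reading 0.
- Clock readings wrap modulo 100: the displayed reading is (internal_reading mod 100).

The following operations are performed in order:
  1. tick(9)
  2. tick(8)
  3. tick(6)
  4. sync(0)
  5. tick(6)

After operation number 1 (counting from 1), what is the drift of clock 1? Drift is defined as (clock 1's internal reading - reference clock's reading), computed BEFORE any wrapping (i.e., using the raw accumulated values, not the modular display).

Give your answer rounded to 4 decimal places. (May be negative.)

Answer: -0.9000

Derivation:
After op 1 tick(9): ref=9.0000 raw=[11.2500 8.1000 7.2000]
Drift of clock 1 after op 1: 8.1000 - 9.0000 = -0.9000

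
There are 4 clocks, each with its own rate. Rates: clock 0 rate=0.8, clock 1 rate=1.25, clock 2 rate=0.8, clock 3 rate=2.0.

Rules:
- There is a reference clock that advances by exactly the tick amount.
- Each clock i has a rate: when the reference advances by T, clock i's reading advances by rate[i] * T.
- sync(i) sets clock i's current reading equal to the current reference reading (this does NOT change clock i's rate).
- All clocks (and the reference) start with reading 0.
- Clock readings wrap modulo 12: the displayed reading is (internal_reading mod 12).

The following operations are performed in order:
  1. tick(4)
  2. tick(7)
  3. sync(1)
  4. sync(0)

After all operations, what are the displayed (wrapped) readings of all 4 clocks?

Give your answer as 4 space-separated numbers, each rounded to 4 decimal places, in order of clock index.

After op 1 tick(4): ref=4.0000 raw=[3.2000 5.0000 3.2000 8.0000]
After op 2 tick(7): ref=11.0000 raw=[8.8000 13.7500 8.8000 22.0000]
After op 3 sync(1): ref=11.0000 raw=[8.8000 11.0000 8.8000 22.0000]
After op 4 sync(0): ref=11.0000 raw=[11.0000 11.0000 8.8000 22.0000]
Wrap final raw readings (mod 12): 11.0000 mod 12 = 11.0000; 11.0000 mod 12 = 11.0000; 8.8000 mod 12 = 8.8000; 22.0000 mod 12 = 10.0000

Answer: 11.0000 11.0000 8.8000 10.0000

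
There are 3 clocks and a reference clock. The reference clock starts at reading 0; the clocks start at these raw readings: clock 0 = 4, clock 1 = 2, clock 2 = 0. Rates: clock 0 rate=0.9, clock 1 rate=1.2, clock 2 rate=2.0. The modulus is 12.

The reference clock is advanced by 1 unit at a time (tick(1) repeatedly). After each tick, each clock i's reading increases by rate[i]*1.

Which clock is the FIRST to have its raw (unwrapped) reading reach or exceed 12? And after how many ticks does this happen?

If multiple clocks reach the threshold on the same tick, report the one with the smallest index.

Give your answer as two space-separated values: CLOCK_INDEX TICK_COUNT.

Answer: 2 6

Derivation:
clock 0: start=4, rate=0.9, needs 12-4 = 8; ticks = ceil(8/0.9) = ceil(8.8889) = 9; reading at tick 9 = 4 + 0.9*9 = 12.1000
clock 1: start=2, rate=1.2, needs 12-2 = 10; ticks = ceil(10/1.2) = ceil(8.3333) = 9; reading at tick 9 = 2 + 1.2*9 = 12.8000
clock 2: start=0, rate=2.0, needs 12-0 = 12; ticks = ceil(12/2.0) = ceil(6.0000) = 6; reading at tick 6 = 0 + 2.0*6 = 12.0000
Minimum tick count = 6; winners = [2]; smallest index = 2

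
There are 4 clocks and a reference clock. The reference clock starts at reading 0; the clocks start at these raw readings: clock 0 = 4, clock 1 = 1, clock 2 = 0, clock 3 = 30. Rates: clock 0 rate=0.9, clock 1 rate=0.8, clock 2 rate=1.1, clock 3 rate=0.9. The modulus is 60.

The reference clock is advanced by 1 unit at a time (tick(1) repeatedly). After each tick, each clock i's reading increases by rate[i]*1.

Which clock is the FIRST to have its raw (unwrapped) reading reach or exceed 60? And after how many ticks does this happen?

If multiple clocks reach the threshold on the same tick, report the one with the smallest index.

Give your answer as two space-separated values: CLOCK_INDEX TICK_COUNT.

clock 0: start=4, rate=0.9, needs 60-4 = 56; ticks = ceil(56/0.9) = ceil(62.2222) = 63; reading at tick 63 = 4 + 0.9*63 = 60.7000
clock 1: start=1, rate=0.8, needs 60-1 = 59; ticks = ceil(59/0.8) = ceil(73.7500) = 74; reading at tick 74 = 1 + 0.8*74 = 60.2000
clock 2: start=0, rate=1.1, needs 60-0 = 60; ticks = ceil(60/1.1) = ceil(54.5455) = 55; reading at tick 55 = 0 + 1.1*55 = 60.5000
clock 3: start=30, rate=0.9, needs 60-30 = 30; ticks = ceil(30/0.9) = ceil(33.3333) = 34; reading at tick 34 = 30 + 0.9*34 = 60.6000
Minimum tick count = 34; winners = [3]; smallest index = 3

Answer: 3 34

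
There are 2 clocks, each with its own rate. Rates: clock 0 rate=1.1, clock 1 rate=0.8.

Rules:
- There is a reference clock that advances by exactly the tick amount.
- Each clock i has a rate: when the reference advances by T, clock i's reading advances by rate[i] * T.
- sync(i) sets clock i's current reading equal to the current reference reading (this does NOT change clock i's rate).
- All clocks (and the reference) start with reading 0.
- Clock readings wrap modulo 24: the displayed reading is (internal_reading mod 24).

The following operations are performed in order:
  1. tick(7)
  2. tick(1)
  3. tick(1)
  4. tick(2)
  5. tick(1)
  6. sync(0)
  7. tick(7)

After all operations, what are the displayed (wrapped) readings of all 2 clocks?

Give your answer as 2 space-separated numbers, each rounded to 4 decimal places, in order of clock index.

Answer: 19.7000 15.2000

Derivation:
After op 1 tick(7): ref=7.0000 raw=[7.7000 5.6000]
After op 2 tick(1): ref=8.0000 raw=[8.8000 6.4000]
After op 3 tick(1): ref=9.0000 raw=[9.9000 7.2000]
After op 4 tick(2): ref=11.0000 raw=[12.1000 8.8000]
After op 5 tick(1): ref=12.0000 raw=[13.2000 9.6000]
After op 6 sync(0): ref=12.0000 raw=[12.0000 9.6000]
After op 7 tick(7): ref=19.0000 raw=[19.7000 15.2000]
Wrap final raw readings (mod 24): 19.7000 mod 24 = 19.7000; 15.2000 mod 24 = 15.2000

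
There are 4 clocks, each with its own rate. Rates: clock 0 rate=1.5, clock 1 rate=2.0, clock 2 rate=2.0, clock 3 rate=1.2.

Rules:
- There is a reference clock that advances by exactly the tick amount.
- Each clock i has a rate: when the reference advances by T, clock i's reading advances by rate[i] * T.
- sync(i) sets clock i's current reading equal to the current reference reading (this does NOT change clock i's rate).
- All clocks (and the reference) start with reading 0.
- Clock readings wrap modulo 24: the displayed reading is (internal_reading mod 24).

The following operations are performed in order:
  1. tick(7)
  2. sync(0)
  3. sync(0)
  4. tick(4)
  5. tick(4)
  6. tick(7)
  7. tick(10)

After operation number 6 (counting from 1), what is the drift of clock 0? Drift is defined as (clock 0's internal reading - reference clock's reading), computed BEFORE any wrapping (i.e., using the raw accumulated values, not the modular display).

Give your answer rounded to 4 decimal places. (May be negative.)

After op 1 tick(7): ref=7.0000 raw=[10.5000 14.0000 14.0000 8.4000]
After op 2 sync(0): ref=7.0000 raw=[7.0000 14.0000 14.0000 8.4000]
After op 3 sync(0): ref=7.0000 raw=[7.0000 14.0000 14.0000 8.4000]
After op 4 tick(4): ref=11.0000 raw=[13.0000 22.0000 22.0000 13.2000]
After op 5 tick(4): ref=15.0000 raw=[19.0000 30.0000 30.0000 18.0000]
After op 6 tick(7): ref=22.0000 raw=[29.5000 44.0000 44.0000 26.4000]
Drift of clock 0 after op 6: 29.5000 - 22.0000 = 7.5000

Answer: 7.5000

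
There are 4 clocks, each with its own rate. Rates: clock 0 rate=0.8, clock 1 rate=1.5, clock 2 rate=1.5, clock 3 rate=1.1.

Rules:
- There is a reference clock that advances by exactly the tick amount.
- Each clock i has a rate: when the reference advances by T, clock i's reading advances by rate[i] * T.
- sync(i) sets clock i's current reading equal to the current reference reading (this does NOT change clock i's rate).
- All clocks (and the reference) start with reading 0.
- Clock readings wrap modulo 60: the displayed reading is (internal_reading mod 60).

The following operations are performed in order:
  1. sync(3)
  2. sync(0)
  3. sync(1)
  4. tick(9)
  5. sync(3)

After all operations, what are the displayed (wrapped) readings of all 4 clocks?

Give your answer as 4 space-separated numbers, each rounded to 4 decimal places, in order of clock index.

Answer: 7.2000 13.5000 13.5000 9.0000

Derivation:
After op 1 sync(3): ref=0.0000 raw=[0.0000 0.0000 0.0000 0.0000]
After op 2 sync(0): ref=0.0000 raw=[0.0000 0.0000 0.0000 0.0000]
After op 3 sync(1): ref=0.0000 raw=[0.0000 0.0000 0.0000 0.0000]
After op 4 tick(9): ref=9.0000 raw=[7.2000 13.5000 13.5000 9.9000]
After op 5 sync(3): ref=9.0000 raw=[7.2000 13.5000 13.5000 9.0000]
Wrap final raw readings (mod 60): 7.2000 mod 60 = 7.2000; 13.5000 mod 60 = 13.5000; 13.5000 mod 60 = 13.5000; 9.0000 mod 60 = 9.0000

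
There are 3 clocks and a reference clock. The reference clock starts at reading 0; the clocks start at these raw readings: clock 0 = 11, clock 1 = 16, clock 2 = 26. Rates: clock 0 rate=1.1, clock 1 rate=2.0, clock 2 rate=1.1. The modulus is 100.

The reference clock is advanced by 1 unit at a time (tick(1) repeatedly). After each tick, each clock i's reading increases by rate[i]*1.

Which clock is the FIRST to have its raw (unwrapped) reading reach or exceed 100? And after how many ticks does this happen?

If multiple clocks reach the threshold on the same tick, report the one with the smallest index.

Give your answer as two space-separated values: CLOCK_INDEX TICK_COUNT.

Answer: 1 42

Derivation:
clock 0: start=11, rate=1.1, needs 100-11 = 89; ticks = ceil(89/1.1) = ceil(80.9091) = 81; reading at tick 81 = 11 + 1.1*81 = 100.1000
clock 1: start=16, rate=2.0, needs 100-16 = 84; ticks = ceil(84/2.0) = ceil(42.0000) = 42; reading at tick 42 = 16 + 2.0*42 = 100.0000
clock 2: start=26, rate=1.1, needs 100-26 = 74; ticks = ceil(74/1.1) = ceil(67.2727) = 68; reading at tick 68 = 26 + 1.1*68 = 100.8000
Minimum tick count = 42; winners = [1]; smallest index = 1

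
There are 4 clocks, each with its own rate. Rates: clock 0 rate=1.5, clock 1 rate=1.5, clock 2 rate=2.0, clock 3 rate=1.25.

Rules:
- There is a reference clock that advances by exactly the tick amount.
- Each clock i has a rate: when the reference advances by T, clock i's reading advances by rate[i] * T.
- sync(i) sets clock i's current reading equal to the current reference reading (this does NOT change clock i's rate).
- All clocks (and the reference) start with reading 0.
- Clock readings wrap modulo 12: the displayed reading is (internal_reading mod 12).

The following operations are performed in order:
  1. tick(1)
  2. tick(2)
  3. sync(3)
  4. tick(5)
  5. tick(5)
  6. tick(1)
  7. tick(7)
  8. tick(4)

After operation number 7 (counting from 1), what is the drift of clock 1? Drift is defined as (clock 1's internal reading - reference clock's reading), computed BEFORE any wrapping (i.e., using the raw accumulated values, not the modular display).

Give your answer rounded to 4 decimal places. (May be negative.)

After op 1 tick(1): ref=1.0000 raw=[1.5000 1.5000 2.0000 1.2500]
After op 2 tick(2): ref=3.0000 raw=[4.5000 4.5000 6.0000 3.7500]
After op 3 sync(3): ref=3.0000 raw=[4.5000 4.5000 6.0000 3.0000]
After op 4 tick(5): ref=8.0000 raw=[12.0000 12.0000 16.0000 9.2500]
After op 5 tick(5): ref=13.0000 raw=[19.5000 19.5000 26.0000 15.5000]
After op 6 tick(1): ref=14.0000 raw=[21.0000 21.0000 28.0000 16.7500]
After op 7 tick(7): ref=21.0000 raw=[31.5000 31.5000 42.0000 25.5000]
Drift of clock 1 after op 7: 31.5000 - 21.0000 = 10.5000

Answer: 10.5000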